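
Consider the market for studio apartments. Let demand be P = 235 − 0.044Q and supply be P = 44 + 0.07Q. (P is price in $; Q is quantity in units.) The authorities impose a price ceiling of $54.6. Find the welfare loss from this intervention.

Competitive equilibrium: 235 − 0.044Q = 44 + 0.07Q → Q* = 1675.4386, P* = 161.2807.
At the ceiling P = 54.6, quantity supplied = (54.6 − 44)/0.07 = 151.42857.
Willingness to pay at Q' = 151.42857: 235 − 0.044·151.42857 = 228.33714.
ΔQ = 1675.4386 − 151.42857 = 1524.01003; wedge = 228.33714 − 54.6 = 173.73714.
The triangle = ½ × 1524.01003 × 173.73714 = $132388.57.

$132388.57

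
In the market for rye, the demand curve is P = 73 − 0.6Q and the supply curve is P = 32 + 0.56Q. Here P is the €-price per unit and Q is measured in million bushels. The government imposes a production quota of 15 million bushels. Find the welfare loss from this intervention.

€240.07 million

Competitive equilibrium: 73 − 0.6Q = 32 + 0.56Q → Q* = 35.3448, P* = 51.7931.
At Q = 15: demand price = 73 − 0.6·15 = 64; supply price = 32 + 0.56·15 = 40.4.
ΔQ = 35.3448 − 15 = 20.3448; wedge = 64 − 40.4 = 23.6.
The triangle = ½ × 20.3448 × 23.6 = €240.07 million.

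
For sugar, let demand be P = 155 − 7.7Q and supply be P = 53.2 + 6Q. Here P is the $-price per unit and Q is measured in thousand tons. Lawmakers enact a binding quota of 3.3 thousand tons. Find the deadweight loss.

$116.88 thousand

Competitive equilibrium: 155 − 7.7Q = 53.2 + 6Q → Q* = 7.4307, P* = 97.7839.
At Q = 3.3: demand price = 155 − 7.7·3.3 = 129.59; supply price = 53.2 + 6·3.3 = 73.
ΔQ = 7.4307 − 3.3 = 4.1307; wedge = 129.59 − 73 = 56.59.
Deadweight loss = ½ × 4.1307 × 56.59 = $116.88 thousand.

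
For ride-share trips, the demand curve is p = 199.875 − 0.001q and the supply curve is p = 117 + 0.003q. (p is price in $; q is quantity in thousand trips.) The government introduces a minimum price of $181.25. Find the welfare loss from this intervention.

$8767.58 thousand

Competitive equilibrium: 199.875 − 0.001q = 117 + 0.003q → q* = 20718.75, p* = 179.1563.
At the floor p = 181.25, quantity demanded = (199.875 − 181.25)/0.001 = 18625.
Sellers' marginal cost at q' = 18625: 117 + 0.003·18625 = 172.875.
Δq = 20718.75 − 18625 = 2093.75; wedge = 181.25 − 172.875 = 8.375.
The triangle = ½ × 2093.75 × 8.375 = $8767.58 thousand.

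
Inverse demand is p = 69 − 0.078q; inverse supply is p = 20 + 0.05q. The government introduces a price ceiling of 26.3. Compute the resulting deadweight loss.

Competitive equilibrium: 69 − 0.078q = 20 + 0.05q → q* = 382.8125, p* = 39.1406.
At the ceiling p = 26.3, quantity supplied = (26.3 − 20)/0.05 = 126.
Willingness to pay at q' = 126: 69 − 0.078·126 = 59.172.
Δq = 382.8125 − 126 = 256.8125; wedge = 59.172 − 26.3 = 32.872.
The triangle = ½ × 256.8125 × 32.872 = 4220.97.

4220.97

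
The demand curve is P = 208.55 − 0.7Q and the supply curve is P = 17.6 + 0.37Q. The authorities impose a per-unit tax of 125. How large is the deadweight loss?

Competitive equilibrium: 208.55 − 0.7Q = 17.6 + 0.37Q → Q* = 178.4579, P* = 83.6294.
With the tax, the buyer price exceeds the seller price by 125: (208.55 − 0.7Q) − (17.6 + 0.37Q) = 125 → Q' = 61.6355.
ΔQ = 178.4579 − 61.6355 = 116.8224; the wedge equals the tax, 125.
DWL = ½ × 116.8224 × 125 = 7301.40.

7301.40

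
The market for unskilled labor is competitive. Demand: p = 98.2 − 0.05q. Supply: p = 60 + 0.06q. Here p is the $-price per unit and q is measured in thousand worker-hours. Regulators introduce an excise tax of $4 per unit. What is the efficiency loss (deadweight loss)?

Competitive equilibrium: 98.2 − 0.05q = 60 + 0.06q → q* = 347.2727, p* = 80.8364.
With the tax, the buyer price exceeds the seller price by 4: (98.2 − 0.05q) − (60 + 0.06q) = 4 → q' = 310.9091.
Δq = 347.2727 − 310.9091 = 36.3636; the wedge equals the tax, 4.
Welfare loss = ½ × 36.3636 × 4 = $72.73 thousand.

$72.73 thousand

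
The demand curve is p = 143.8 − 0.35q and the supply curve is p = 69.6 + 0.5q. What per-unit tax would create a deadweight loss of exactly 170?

17

Competitive equilibrium: 143.8 − 0.35q = 69.6 + 0.5q → q* = 87.2941, p* = 113.2471.
A tax t gives Δq = t/0.85 and wedge t, so DWL = t²/1.7.
t²/1.7 = 170 → t² = 289 → t = 17.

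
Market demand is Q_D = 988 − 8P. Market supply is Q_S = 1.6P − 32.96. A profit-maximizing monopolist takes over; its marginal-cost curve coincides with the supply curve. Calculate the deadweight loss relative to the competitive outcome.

144.06

In inverse form: demand P = 123.5 − 0.125Q, supply P = 20.6 + 0.625Q.
Competitive equilibrium: 123.5 − 0.125Q = 20.6 + 0.625Q → Q* = 137.2, P* = 106.35.
Marginal revenue: MR = 123.5 − 0.25Q. Set MR = MC: 123.5 − 0.25Q = 20.6 + 0.625Q → Q_m = 117.6.
Price P_m = 123.5 − 0.125·117.6 = 108.8; MC(Q_m) = 20.6 + 0.625·117.6 = 94.1.
Competitive Q* = 137.2, so ΔQ = 19.6; wedge = 108.8 − 94.1 = 14.7.
Deadweight loss = ½ × 19.6 × 14.7 = 144.06.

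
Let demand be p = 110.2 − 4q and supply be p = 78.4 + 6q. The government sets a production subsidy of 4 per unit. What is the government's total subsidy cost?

14.32

Competitive equilibrium: 110.2 − 4q = 78.4 + 6q → q* = 3.18, p* = 97.48.
The subsidy lowers effective supply by 4: p = 74.4 + 6q.
New quantity: 110.2 − 4q = 74.4 + 6q → q' = 3.58.
Total subsidy cost = 4 × 3.58 = 14.32.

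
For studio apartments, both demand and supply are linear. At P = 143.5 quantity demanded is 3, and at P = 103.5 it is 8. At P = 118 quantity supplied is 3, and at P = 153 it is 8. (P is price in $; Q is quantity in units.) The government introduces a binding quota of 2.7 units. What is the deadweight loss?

Demand slope = (103.5 − 143.5)/(8 − 3) = −8, so P = 167.5 − 8Q.
Supply slope = (153 − 118)/(8 − 3) = 7, so P = 97 + 7Q.
Competitive equilibrium: 167.5 − 8Q = 97 + 7Q → Q* = 4.7, P* = 129.9.
At Q = 2.7: demand price = 167.5 − 8·2.7 = 145.9; supply price = 97 + 7·2.7 = 115.9.
ΔQ = 4.7 − 2.7 = 2; wedge = 145.9 − 115.9 = 30.
Deadweight loss = ½ × 2 × 30 = $30.

$30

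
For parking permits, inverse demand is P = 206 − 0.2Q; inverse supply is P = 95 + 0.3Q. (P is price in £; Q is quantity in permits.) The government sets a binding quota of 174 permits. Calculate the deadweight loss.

£576

Competitive equilibrium: 206 − 0.2Q = 95 + 0.3Q → Q* = 222, P* = 161.6.
At Q = 174: demand price = 206 − 0.2·174 = 171.2; supply price = 95 + 0.3·174 = 147.2.
ΔQ = 222 − 174 = 48; wedge = 171.2 − 147.2 = 24.
DWL = ½ × 48 × 24 = £576.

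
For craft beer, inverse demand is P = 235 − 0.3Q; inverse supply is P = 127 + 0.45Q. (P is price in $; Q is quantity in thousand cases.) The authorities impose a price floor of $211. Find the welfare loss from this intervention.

Competitive equilibrium: 235 − 0.3Q = 127 + 0.45Q → Q* = 144, P* = 191.8.
At the floor P = 211, quantity demanded = (235 − 211)/0.3 = 80.
Sellers' marginal cost at Q' = 80: 127 + 0.45·80 = 163.
ΔQ = 144 − 80 = 64; wedge = 211 − 163 = 48.
Welfare loss = ½ × 64 × 48 = $1536 thousand.

$1536 thousand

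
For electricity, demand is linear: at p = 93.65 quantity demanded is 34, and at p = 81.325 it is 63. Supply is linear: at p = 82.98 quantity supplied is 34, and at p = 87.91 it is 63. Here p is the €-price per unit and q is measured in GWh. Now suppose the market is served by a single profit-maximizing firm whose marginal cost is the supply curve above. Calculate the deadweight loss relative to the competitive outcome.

Demand slope = (81.325 − 93.65)/(63 − 34) = −0.425, so p = 108.1 − 0.425q.
Supply slope = (87.91 − 82.98)/(63 − 34) = 0.17, so p = 77.2 + 0.17q.
Competitive equilibrium: 108.1 − 0.425q = 77.2 + 0.17q → q* = 51.9328, p* = 86.0286.
Marginal revenue: MR = 108.1 − 0.85q. Set MR = MC: 108.1 − 0.85q = 77.2 + 0.17q → q_m = 30.2941.
Price p_m = 108.1 − 0.425·30.2941 = 95.225; MC(q_m) = 77.2 + 0.17·30.2941 = 82.35.
Competitive q* = 51.9328, so Δq = 21.6387; wedge = 95.225 − 82.35 = 12.875.
Deadweight loss = ½ × 21.6387 × 12.875 = €139.30.

€139.30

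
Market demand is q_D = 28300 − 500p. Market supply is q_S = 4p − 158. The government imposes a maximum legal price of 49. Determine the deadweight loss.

In inverse form: demand p = 56.6 − 0.002q, supply p = 39.5 + 0.25q.
Competitive equilibrium: 56.6 − 0.002q = 39.5 + 0.25q → q* = 67.8571, p* = 56.4643.
At the ceiling p = 49, quantity supplied = (49 − 39.5)/0.25 = 38.
Willingness to pay at q' = 38: 56.6 − 0.002·38 = 56.524.
Δq = 67.8571 − 38 = 29.8571; wedge = 56.524 − 49 = 7.524.
DWL = ½ × 29.8571 × 7.524 = 112.32.

112.32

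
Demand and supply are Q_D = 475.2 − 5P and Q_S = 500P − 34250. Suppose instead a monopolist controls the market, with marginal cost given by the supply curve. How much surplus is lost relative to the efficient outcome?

In inverse form: demand P = 95.04 − 0.2Q, supply P = 68.5 + 0.002Q.
Competitive equilibrium: 95.04 − 0.2Q = 68.5 + 0.002Q → Q* = 131.3861, P* = 68.7628.
Marginal revenue: MR = 95.04 − 0.4Q. Set MR = MC: 95.04 − 0.4Q = 68.5 + 0.002Q → Q_m = 66.0199.
Price P_m = 95.04 − 0.2·66.0199 = 81.836; MC(Q_m) = 68.5 + 0.002·66.0199 = 68.632.
Competitive Q* = 131.3861, so ΔQ = 65.3662; wedge = 81.836 − 68.632 = 13.204.
Welfare loss = ½ × 65.3662 × 13.204 = 431.55.

431.55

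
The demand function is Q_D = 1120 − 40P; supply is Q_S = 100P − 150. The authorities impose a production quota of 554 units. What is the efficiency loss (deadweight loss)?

722.17

In inverse form: demand P = 28 − 0.025Q, supply P = 1.5 + 0.01Q.
Competitive equilibrium: 28 − 0.025Q = 1.5 + 0.01Q → Q* = 757.1429, P* = 9.0714.
At Q = 554: demand price = 28 − 0.025·554 = 14.15; supply price = 1.5 + 0.01·554 = 7.04.
ΔQ = 757.1429 − 554 = 203.1429; wedge = 14.15 − 7.04 = 7.11.
Deadweight loss = ½ × 203.1429 × 7.11 = 722.17.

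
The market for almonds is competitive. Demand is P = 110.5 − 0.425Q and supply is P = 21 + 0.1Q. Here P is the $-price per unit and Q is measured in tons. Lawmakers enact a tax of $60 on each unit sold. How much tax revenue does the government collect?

Competitive equilibrium: 110.5 − 0.425Q = 21 + 0.1Q → Q* = 170.4762, P* = 38.0476.
With the tax, the buyer price exceeds the seller price by 60: (110.5 − 0.425Q) − (21 + 0.1Q) = 60 → Q' = 56.1905.
Tax revenue = 60 × 56.1905 = $3371.43.

$3371.43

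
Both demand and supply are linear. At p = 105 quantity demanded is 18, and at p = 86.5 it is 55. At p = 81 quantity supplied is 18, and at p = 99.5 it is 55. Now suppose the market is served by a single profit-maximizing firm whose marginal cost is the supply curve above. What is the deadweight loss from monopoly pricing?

Demand slope = (86.5 − 105)/(55 − 18) = −0.5, so p = 114 − 0.5q.
Supply slope = (99.5 − 81)/(55 − 18) = 0.5, so p = 72 + 0.5q.
Competitive equilibrium: 114 − 0.5q = 72 + 0.5q → q* = 42, p* = 93.
Marginal revenue: MR = 114 − q. Set MR = MC: 114 − q = 72 + 0.5q → q_m = 28.
Price p_m = 114 − 0.5·28 = 100; MC(q_m) = 72 + 0.5·28 = 86.
Competitive q* = 42, so Δq = 14; wedge = 100 − 86 = 14.
DWL = ½ × 14 × 14 = 98.

98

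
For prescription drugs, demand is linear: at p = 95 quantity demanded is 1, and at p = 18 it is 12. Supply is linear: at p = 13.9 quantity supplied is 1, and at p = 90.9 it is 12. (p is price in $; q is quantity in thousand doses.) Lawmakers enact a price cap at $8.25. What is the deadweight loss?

$304.92 thousand

Demand slope = (18 − 95)/(12 − 1) = −7, so p = 102 − 7q.
Supply slope = (90.9 − 13.9)/(12 − 1) = 7, so p = 6.9 + 7q.
Competitive equilibrium: 102 − 7q = 6.9 + 7q → q* = 6.7929, p* = 54.45.
At the ceiling p = 8.25, quantity supplied = (8.25 − 6.9)/7 = 0.1929.
Willingness to pay at q' = 0.1929: 102 − 7·0.1929 = 100.6497.
Δq = 6.7929 − 0.1929 = 6.6; wedge = 100.6497 − 8.25 = 92.3997.
DWL = ½ × 6.6 × 92.3997 = $304.92 thousand.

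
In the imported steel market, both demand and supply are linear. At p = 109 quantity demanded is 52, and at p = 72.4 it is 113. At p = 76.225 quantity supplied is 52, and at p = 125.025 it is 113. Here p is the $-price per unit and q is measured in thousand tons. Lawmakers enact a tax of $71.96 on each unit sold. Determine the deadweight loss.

$1849.372 thousand

Demand slope = (72.4 − 109)/(113 − 52) = −0.6, so p = 140.2 − 0.6q.
Supply slope = (125.025 − 76.225)/(113 − 52) = 0.8, so p = 34.625 + 0.8q.
Competitive equilibrium: 140.2 − 0.6q = 34.625 + 0.8q → q* = 75.4107, p* = 94.9536.
With the tax, the buyer price exceeds the seller price by 71.96: (140.2 − 0.6q) − (34.625 + 0.8q) = 71.96 → q' = 24.0107.
Δq = 75.4107 − 24.0107 = 51.4; the wedge equals the tax, 71.96.
Deadweight loss = ½ × 51.4 × 71.96 = $1849.372 thousand.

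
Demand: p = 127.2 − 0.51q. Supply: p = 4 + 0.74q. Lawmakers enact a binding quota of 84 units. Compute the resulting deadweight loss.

Competitive equilibrium: 127.2 − 0.51q = 4 + 0.74q → q* = 98.56, p* = 76.9344.
At q = 84: demand price = 127.2 − 0.51·84 = 84.36; supply price = 4 + 0.74·84 = 66.16.
Δq = 98.56 − 84 = 14.56; wedge = 84.36 − 66.16 = 18.2.
DWL = ½ × 14.56 × 18.2 = 132.496.

132.496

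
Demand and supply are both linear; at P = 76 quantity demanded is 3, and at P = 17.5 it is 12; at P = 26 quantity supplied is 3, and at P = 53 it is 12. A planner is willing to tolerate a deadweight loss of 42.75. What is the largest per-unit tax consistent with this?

Demand slope = (17.5 − 76)/(12 − 3) = −6.5, so P = 95.5 − 6.5Q.
Supply slope = (53 − 26)/(12 − 3) = 3, so P = 17 + 3Q.
Competitive equilibrium: 95.5 − 6.5Q = 17 + 3Q → Q* = 8.2632, P* = 41.7895.
A tax t gives ΔQ = t/9.5 and wedge t, so DWL = t²/19.
t²/19 = 42.75 → t² = 812.25 → t = 28.5.

28.5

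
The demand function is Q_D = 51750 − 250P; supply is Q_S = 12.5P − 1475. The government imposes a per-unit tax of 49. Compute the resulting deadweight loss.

14291.67

In inverse form: demand P = 207 − 0.004Q, supply P = 118 + 0.08Q.
Competitive equilibrium: 207 − 0.004Q = 118 + 0.08Q → Q* = 1059.5238, P* = 202.7619.
With the tax, the buyer price exceeds the seller price by 49: (207 − 0.004Q) − (118 + 0.08Q) = 49 → Q' = 476.1905.
ΔQ = 1059.5238 − 476.1905 = 583.3333; the wedge equals the tax, 49.
Deadweight loss = ½ × 583.3333 × 49 = 14291.67.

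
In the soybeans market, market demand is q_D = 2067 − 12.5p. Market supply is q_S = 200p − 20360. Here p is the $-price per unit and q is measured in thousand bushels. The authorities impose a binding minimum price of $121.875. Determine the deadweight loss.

In inverse form: demand p = 165.36 − 0.08q, supply p = 101.8 + 0.005q.
Competitive equilibrium: 165.36 − 0.08q = 101.8 + 0.005q → q* = 747.7647, p* = 105.5388.
At the floor p = 121.875, quantity demanded = (165.36 − 121.875)/0.08 = 543.5625.
Sellers' marginal cost at q' = 543.5625: 101.8 + 0.005·543.5625 = 104.5178.
Δq = 747.7647 − 543.5625 = 204.2022; wedge = 121.875 − 104.5178 = 17.3572.
The triangle = ½ × 204.2022 × 17.3572 = $1772.19 thousand.

$1772.19 thousand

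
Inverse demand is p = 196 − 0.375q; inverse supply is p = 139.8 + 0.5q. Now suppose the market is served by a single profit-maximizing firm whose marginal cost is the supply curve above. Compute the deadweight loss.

Competitive equilibrium: 196 − 0.375q = 139.8 + 0.5q → q* = 64.2286, p* = 171.9143.
Marginal revenue: MR = 196 − 0.75q. Set MR = MC: 196 − 0.75q = 139.8 + 0.5q → q_m = 44.96.
Price p_m = 196 − 0.375·44.96 = 179.14; MC(q_m) = 139.8 + 0.5·44.96 = 162.28.
Competitive q* = 64.2286, so Δq = 19.2686; wedge = 179.14 − 162.28 = 16.86.
Welfare loss = ½ × 19.2686 × 16.86 = 162.43.

162.43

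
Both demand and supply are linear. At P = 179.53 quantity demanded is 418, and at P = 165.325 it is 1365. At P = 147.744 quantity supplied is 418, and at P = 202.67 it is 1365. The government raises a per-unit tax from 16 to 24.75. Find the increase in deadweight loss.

2442.21

Demand slope = (165.325 − 179.53)/(1365 − 418) = −0.015, so P = 185.8 − 0.015Q.
Supply slope = (202.67 − 147.744)/(1365 − 418) = 0.058, so P = 123.5 + 0.058Q.
Competitive equilibrium: 185.8 − 0.015Q = 123.5 + 0.058Q → Q* = 853.4247, P* = 172.9986.
For a per-unit tax t: ΔQ = t/0.073, so DWL = ½·t·(t/0.073) = t²/0.146.
At t = 16: DWL = 1753.425. At t = 24.75: DWL = 4195.634.
Increase = 4195.634 − 1753.425 = 2442.21.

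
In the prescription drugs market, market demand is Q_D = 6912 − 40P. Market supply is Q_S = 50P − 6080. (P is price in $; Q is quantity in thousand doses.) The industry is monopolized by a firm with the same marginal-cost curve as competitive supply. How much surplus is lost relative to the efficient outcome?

$3715.19 thousand

In inverse form: demand P = 172.8 − 0.025Q, supply P = 121.6 + 0.02Q.
Competitive equilibrium: 172.8 − 0.025Q = 121.6 + 0.02Q → Q* = 1137.7778, P* = 144.3556.
Marginal revenue: MR = 172.8 − 0.05Q. Set MR = MC: 172.8 − 0.05Q = 121.6 + 0.02Q → Q_m = 731.4286.
Price P_m = 172.8 − 0.025·731.4286 = 154.5143; MC(Q_m) = 121.6 + 0.02·731.4286 = 136.2286.
Competitive Q* = 1137.7778, so ΔQ = 406.3492; wedge = 154.5143 − 136.2286 = 18.2857.
Welfare loss = ½ × 406.3492 × 18.2857 = $3715.19 thousand.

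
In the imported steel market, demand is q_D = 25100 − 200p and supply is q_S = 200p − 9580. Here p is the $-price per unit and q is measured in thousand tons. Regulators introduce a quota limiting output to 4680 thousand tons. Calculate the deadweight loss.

$47432 thousand

In inverse form: demand p = 125.5 − 0.005q, supply p = 47.9 + 0.005q.
Competitive equilibrium: 125.5 − 0.005q = 47.9 + 0.005q → q* = 7760, p* = 86.7.
At q = 4680: demand price = 125.5 − 0.005·4680 = 102.1; supply price = 47.9 + 0.005·4680 = 71.3.
Δq = 7760 − 4680 = 3080; wedge = 102.1 − 71.3 = 30.8.
DWL = ½ × 3080 × 30.8 = $47432 thousand.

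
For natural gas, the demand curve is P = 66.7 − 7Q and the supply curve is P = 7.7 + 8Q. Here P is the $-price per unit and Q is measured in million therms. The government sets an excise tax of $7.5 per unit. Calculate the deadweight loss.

$1.875 million

Competitive equilibrium: 66.7 − 7Q = 7.7 + 8Q → Q* = 3.9333, P* = 39.1667.
With the tax, the buyer price exceeds the seller price by 7.5: (66.7 − 7Q) − (7.7 + 8Q) = 7.5 → Q' = 3.4333.
ΔQ = 3.9333 − 3.4333 = 0.5; the wedge equals the tax, 7.5.
Welfare loss = ½ × 0.5 × 7.5 = $1.875 million.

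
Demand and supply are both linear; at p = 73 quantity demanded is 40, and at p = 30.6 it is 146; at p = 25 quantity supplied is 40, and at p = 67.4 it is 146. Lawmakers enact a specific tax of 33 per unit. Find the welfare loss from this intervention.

Demand slope = (30.6 − 73)/(146 − 40) = −0.4, so p = 89 − 0.4q.
Supply slope = (67.4 − 25)/(146 − 40) = 0.4, so p = 9 + 0.4q.
Competitive equilibrium: 89 − 0.4q = 9 + 0.4q → q* = 100, p* = 49.
With the tax, the buyer price exceeds the seller price by 33: (89 − 0.4q) − (9 + 0.4q) = 33 → q' = 58.75.
Δq = 100 − 58.75 = 41.25; the wedge equals the tax, 33.
DWL = ½ × 41.25 × 33 = 680.625.

680.625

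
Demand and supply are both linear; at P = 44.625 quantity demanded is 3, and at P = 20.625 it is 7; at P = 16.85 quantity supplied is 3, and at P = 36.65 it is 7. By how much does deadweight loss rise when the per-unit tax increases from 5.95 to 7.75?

Demand slope = (20.625 − 44.625)/(7 − 3) = −6, so P = 62.625 − 6Q.
Supply slope = (36.65 − 16.85)/(7 − 3) = 4.95, so P = 2 + 4.95Q.
Competitive equilibrium: 62.625 − 6Q = 2 + 4.95Q → Q* = 5.5365, P* = 29.4058.
For a per-unit tax t: ΔQ = t/10.95, so DWL = ½·t·(t/10.95) = t²/21.9.
At t = 5.95: DWL = 1.617. At t = 7.75: DWL = 2.743.
Increase = 2.743 − 1.617 = 1.13.

1.13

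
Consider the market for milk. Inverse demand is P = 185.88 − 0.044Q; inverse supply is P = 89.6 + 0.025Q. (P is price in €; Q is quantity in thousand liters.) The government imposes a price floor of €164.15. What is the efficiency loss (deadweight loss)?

€28038.15 thousand

Competitive equilibrium: 185.88 − 0.044Q = 89.6 + 0.025Q → Q* = 1395.36232, P* = 124.48406.
At the floor P = 164.15, quantity demanded = (185.88 − 164.15)/0.044 = 493.86364.
Sellers' marginal cost at Q' = 493.86364: 89.6 + 0.025·493.86364 = 101.94659.
ΔQ = 1395.36232 − 493.86364 = 901.49868; wedge = 164.15 − 101.94659 = 62.20341.
DWL = ½ × 901.49868 × 62.20341 = €28038.15 thousand.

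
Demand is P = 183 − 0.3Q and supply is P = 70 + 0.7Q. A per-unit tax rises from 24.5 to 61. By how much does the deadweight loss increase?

1560.375

Competitive equilibrium: 183 − 0.3Q = 70 + 0.7Q → Q* = 113, P* = 149.1.
For a per-unit tax t: ΔQ = t/1, so DWL = ½·t·(t/1) = t²/2.
At t = 24.5: DWL = 300.125. At t = 61: DWL = 1860.5.
Increase = 1860.5 − 300.125 = 1560.375.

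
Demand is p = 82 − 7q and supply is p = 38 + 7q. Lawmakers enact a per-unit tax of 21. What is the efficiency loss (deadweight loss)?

15.75

Competitive equilibrium: 82 − 7q = 38 + 7q → q* = 3.1429, p* = 60.
With the tax, the buyer price exceeds the seller price by 21: (82 − 7q) − (38 + 7q) = 21 → q' = 1.6429.
Δq = 3.1429 − 1.6429 = 1.5; the wedge equals the tax, 21.
The triangle = ½ × 1.5 × 21 = 15.75.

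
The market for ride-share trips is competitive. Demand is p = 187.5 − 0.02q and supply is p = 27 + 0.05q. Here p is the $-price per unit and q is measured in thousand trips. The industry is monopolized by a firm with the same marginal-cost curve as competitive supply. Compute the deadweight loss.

Competitive equilibrium: 187.5 − 0.02q = 27 + 0.05q → q* = 2292.85714, p* = 141.64286.
Marginal revenue: MR = 187.5 − 0.04q. Set MR = MC: 187.5 − 0.04q = 27 + 0.05q → q_m = 1783.33333.
Price p_m = 187.5 − 0.02·1783.33333 = 151.83333; MC(q_m) = 27 + 0.05·1783.33333 = 116.16667.
Competitive q* = 2292.85714, so Δq = 509.52381; wedge = 151.83333 − 116.16667 = 35.66666.
Welfare loss = ½ × 509.52381 × 35.66666 = $9086.51 thousand.

$9086.51 thousand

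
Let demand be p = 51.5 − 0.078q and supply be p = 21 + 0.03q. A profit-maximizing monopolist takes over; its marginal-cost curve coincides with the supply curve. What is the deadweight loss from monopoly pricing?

757.37

Competitive equilibrium: 51.5 − 0.078q = 21 + 0.03q → q* = 282.4074, p* = 29.4722.
Marginal revenue: MR = 51.5 − 0.156q. Set MR = MC: 51.5 − 0.156q = 21 + 0.03q → q_m = 163.9785.
Price p_m = 51.5 − 0.078·163.9785 = 38.7097; MC(q_m) = 21 + 0.03·163.9785 = 25.9194.
Competitive q* = 282.4074, so Δq = 118.4289; wedge = 38.7097 − 25.9194 = 12.7903.
DWL = ½ × 118.4289 × 12.7903 = 757.37.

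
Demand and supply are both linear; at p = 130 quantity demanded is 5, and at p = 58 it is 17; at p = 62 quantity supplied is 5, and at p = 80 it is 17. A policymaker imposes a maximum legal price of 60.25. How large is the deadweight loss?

Demand slope = (58 − 130)/(17 − 5) = −6, so p = 160 − 6q.
Supply slope = (80 − 62)/(17 − 5) = 1.5, so p = 54.5 + 1.5q.
Competitive equilibrium: 160 − 6q = 54.5 + 1.5q → q* = 14.06667, p* = 75.6.
At the ceiling p = 60.25, quantity supplied = (60.25 − 54.5)/1.5 = 3.83333.
Willingness to pay at q' = 3.83333: 160 − 6·3.83333 = 137.00002.
Δq = 14.06667 − 3.83333 = 10.23334; wedge = 137.00002 − 60.25 = 76.75002.
The triangle = ½ × 10.23334 × 76.75002 = 392.70.

392.70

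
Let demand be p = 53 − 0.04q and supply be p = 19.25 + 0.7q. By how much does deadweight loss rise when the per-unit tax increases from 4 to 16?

162.16

Competitive equilibrium: 53 − 0.04q = 19.25 + 0.7q → q* = 45.6081, p* = 51.1757.
For a per-unit tax t: Δq = t/0.74, so DWL = ½·t·(t/0.74) = t²/1.48.
At t = 4: DWL = 10.811. At t = 16: DWL = 172.973.
Increase = 172.973 − 10.811 = 162.16.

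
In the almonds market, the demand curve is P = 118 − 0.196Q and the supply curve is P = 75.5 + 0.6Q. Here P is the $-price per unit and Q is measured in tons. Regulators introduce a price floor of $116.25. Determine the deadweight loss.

Competitive equilibrium: 118 − 0.196Q = 75.5 + 0.6Q → Q* = 53.392, P* = 107.5352.
At the floor P = 116.25, quantity demanded = (118 − 116.25)/0.196 = 8.9286.
Sellers' marginal cost at Q' = 8.9286: 75.5 + 0.6·8.9286 = 80.8572.
ΔQ = 53.392 − 8.9286 = 44.4634; wedge = 116.25 − 80.8572 = 35.3928.
DWL = ½ × 44.4634 × 35.3928 = $786.84.

$786.84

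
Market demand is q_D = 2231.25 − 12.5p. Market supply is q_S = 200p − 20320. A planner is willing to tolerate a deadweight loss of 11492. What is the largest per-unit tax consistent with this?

44.2

In inverse form: demand p = 178.5 − 0.08q, supply p = 101.6 + 0.005q.
Competitive equilibrium: 178.5 − 0.08q = 101.6 + 0.005q → q* = 904.7059, p* = 106.1235.
A tax t gives Δq = t/0.085 and wedge t, so DWL = t²/0.17.
t²/0.17 = 11492 → t² = 1953.64 → t = 44.2.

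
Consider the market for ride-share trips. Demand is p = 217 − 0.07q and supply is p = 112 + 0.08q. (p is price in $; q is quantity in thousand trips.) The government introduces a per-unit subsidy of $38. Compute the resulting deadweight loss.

$4813.33 thousand

Competitive equilibrium: 217 − 0.07q = 112 + 0.08q → q* = 700, p* = 168.
The subsidy lowers effective supply by 38: p = 74 + 0.08q.
New quantity: 217 − 0.07q = 74 + 0.08q → q' = 953.3333.
Overproduction Δq = 953.3333 − 700 = 253.3333; wedge = subsidy = 38.
DWL = ½ × 253.3333 × 38 = $4813.33 thousand.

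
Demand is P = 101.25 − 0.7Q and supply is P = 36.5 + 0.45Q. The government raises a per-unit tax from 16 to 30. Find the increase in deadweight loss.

280

Competitive equilibrium: 101.25 − 0.7Q = 36.5 + 0.45Q → Q* = 56.3043, P* = 61.837.
For a per-unit tax t: ΔQ = t/1.15, so DWL = ½·t·(t/1.15) = t²/2.3.
At t = 16: DWL = 111.304. At t = 30: DWL = 391.304.
Increase = 391.304 − 111.304 = 280.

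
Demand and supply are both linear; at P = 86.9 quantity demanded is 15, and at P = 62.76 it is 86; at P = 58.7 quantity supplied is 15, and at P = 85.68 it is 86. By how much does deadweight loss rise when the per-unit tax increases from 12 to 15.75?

72.27

Demand slope = (62.76 − 86.9)/(86 − 15) = −0.34, so P = 92 − 0.34Q.
Supply slope = (85.68 − 58.7)/(86 − 15) = 0.38, so P = 53 + 0.38Q.
Competitive equilibrium: 92 − 0.34Q = 53 + 0.38Q → Q* = 54.1667, P* = 73.5833.
For a per-unit tax t: ΔQ = t/0.72, so DWL = ½·t·(t/0.72) = t²/1.44.
At t = 12: DWL = 100. At t = 15.75: DWL = 172.266.
Increase = 172.266 − 100 = 72.27.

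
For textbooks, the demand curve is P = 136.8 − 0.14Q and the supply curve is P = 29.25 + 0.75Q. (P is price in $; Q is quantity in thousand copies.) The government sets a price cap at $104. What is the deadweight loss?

Competitive equilibrium: 136.8 − 0.14Q = 29.25 + 0.75Q → Q* = 120.8427, P* = 119.882.
At the ceiling P = 104, quantity supplied = (104 − 29.25)/0.75 = 99.6667.
Willingness to pay at Q' = 99.6667: 136.8 − 0.14·99.6667 = 122.8467.
ΔQ = 120.8427 − 99.6667 = 21.176; wedge = 122.8467 − 104 = 18.8467.
DWL = ½ × 21.176 × 18.8467 = $199.55 thousand.

$199.55 thousand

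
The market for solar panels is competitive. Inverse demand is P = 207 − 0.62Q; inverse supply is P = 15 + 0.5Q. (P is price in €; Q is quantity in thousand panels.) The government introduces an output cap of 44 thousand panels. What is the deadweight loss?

Competitive equilibrium: 207 − 0.62Q = 15 + 0.5Q → Q* = 171.4286, P* = 100.7143.
At Q = 44: demand price = 207 − 0.62·44 = 179.72; supply price = 15 + 0.5·44 = 37.
ΔQ = 171.4286 − 44 = 127.4286; wedge = 179.72 − 37 = 142.72.
The triangle = ½ × 127.4286 × 142.72 = €9093.30 thousand.

€9093.30 thousand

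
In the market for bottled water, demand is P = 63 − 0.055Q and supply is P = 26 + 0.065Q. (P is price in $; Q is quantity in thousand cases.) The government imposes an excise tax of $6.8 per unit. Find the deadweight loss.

$192.67 thousand

Competitive equilibrium: 63 − 0.055Q = 26 + 0.065Q → Q* = 308.3333, P* = 46.0417.
With the tax, the buyer price exceeds the seller price by 6.8: (63 − 0.055Q) − (26 + 0.065Q) = 6.8 → Q' = 251.6667.
ΔQ = 308.3333 − 251.6667 = 56.6666; the wedge equals the tax, 6.8.
The triangle = ½ × 56.6666 × 6.8 = $192.67 thousand.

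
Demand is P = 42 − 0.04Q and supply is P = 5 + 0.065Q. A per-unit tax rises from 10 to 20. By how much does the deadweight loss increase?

Competitive equilibrium: 42 − 0.04Q = 5 + 0.065Q → Q* = 352.381, P* = 27.9048.
For a per-unit tax t: ΔQ = t/0.105, so DWL = ½·t·(t/0.105) = t²/0.21.
At t = 10: DWL = 476.19. At t = 20: DWL = 1904.762.
Increase = 1904.762 − 476.19 = 1428.57.

1428.57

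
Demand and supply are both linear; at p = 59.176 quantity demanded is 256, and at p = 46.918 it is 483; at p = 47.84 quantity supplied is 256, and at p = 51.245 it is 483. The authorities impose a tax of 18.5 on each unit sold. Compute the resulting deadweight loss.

2480.07

Demand slope = (46.918 − 59.176)/(483 − 256) = −0.054, so p = 73 − 0.054q.
Supply slope = (51.245 − 47.84)/(483 − 256) = 0.015, so p = 44 + 0.015q.
Competitive equilibrium: 73 − 0.054q = 44 + 0.015q → q* = 420.2899, p* = 50.3043.
With the tax, the buyer price exceeds the seller price by 18.5: (73 − 0.054q) − (44 + 0.015q) = 18.5 → q' = 152.1739.
Δq = 420.2899 − 152.1739 = 268.116; the wedge equals the tax, 18.5.
Welfare loss = ½ × 268.116 × 18.5 = 2480.07.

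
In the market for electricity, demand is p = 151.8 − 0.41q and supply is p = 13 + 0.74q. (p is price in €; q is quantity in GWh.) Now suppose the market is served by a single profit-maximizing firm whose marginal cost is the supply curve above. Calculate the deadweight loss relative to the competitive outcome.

Competitive equilibrium: 151.8 − 0.41q = 13 + 0.74q → q* = 120.6957, p* = 102.3148.
Marginal revenue: MR = 151.8 − 0.82q. Set MR = MC: 151.8 − 0.82q = 13 + 0.74q → q_m = 88.9744.
Price p_m = 151.8 − 0.41·88.9744 = 115.3205; MC(q_m) = 13 + 0.74·88.9744 = 78.8411.
Competitive q* = 120.6957, so Δq = 31.7213; wedge = 115.3205 − 78.8411 = 36.4794.
The triangle = ½ × 31.7213 × 36.4794 = €578.59.

€578.59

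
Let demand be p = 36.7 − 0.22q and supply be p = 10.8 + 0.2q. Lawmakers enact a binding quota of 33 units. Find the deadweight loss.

172.57

Competitive equilibrium: 36.7 − 0.22q = 10.8 + 0.2q → q* = 61.6667, p* = 23.1333.
At q = 33: demand price = 36.7 − 0.22·33 = 29.44; supply price = 10.8 + 0.2·33 = 17.4.
Δq = 61.6667 − 33 = 28.6667; wedge = 29.44 − 17.4 = 12.04.
Deadweight loss = ½ × 28.6667 × 12.04 = 172.57.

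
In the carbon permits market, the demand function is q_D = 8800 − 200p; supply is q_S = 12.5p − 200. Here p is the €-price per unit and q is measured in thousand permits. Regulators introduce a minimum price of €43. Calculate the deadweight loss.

€711.76 thousand

In inverse form: demand p = 44 − 0.005q, supply p = 16 + 0.08q.
Competitive equilibrium: 44 − 0.005q = 16 + 0.08q → q* = 329.4118, p* = 42.3529.
At the floor p = 43, quantity demanded = (44 − 43)/0.005 = 200.
Sellers' marginal cost at q' = 200: 16 + 0.08·200 = 32.
Δq = 329.4118 − 200 = 129.4118; wedge = 43 − 32 = 11.
Welfare loss = ½ × 129.4118 × 11 = €711.76 thousand.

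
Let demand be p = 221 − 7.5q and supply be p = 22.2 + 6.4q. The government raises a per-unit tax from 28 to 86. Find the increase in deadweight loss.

237.84

Competitive equilibrium: 221 − 7.5q = 22.2 + 6.4q → q* = 14.3022, p* = 113.7338.
For a per-unit tax t: Δq = t/13.9, so DWL = ½·t·(t/13.9) = t²/27.8.
At t = 28: DWL = 28.201. At t = 86: DWL = 266.043.
Increase = 266.043 − 28.201 = 237.84.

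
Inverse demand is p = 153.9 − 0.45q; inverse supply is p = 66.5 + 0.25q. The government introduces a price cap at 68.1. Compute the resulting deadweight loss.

4911.23

Competitive equilibrium: 153.9 − 0.45q = 66.5 + 0.25q → q* = 124.8571, p* = 97.7143.
At the ceiling p = 68.1, quantity supplied = (68.1 − 66.5)/0.25 = 6.4.
Willingness to pay at q' = 6.4: 153.9 − 0.45·6.4 = 151.02.
Δq = 124.8571 − 6.4 = 118.4571; wedge = 151.02 − 68.1 = 82.92.
Deadweight loss = ½ × 118.4571 × 82.92 = 4911.23.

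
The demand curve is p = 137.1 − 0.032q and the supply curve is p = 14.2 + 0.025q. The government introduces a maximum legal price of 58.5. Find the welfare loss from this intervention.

4205.57

Competitive equilibrium: 137.1 − 0.032q = 14.2 + 0.025q → q* = 2156.1404, p* = 68.1035.
At the ceiling p = 58.5, quantity supplied = (58.5 − 14.2)/0.025 = 1772.
Willingness to pay at q' = 1772: 137.1 − 0.032·1772 = 80.396.
Δq = 2156.1404 − 1772 = 384.1404; wedge = 80.396 − 58.5 = 21.896.
Welfare loss = ½ × 384.1404 × 21.896 = 4205.57.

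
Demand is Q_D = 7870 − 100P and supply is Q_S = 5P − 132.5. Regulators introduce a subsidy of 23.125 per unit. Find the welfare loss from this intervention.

1273.25

In inverse form: demand P = 78.7 − 0.01Q, supply P = 26.5 + 0.2Q.
Competitive equilibrium: 78.7 − 0.01Q = 26.5 + 0.2Q → Q* = 248.5714, P* = 76.2143.
The subsidy lowers effective supply by 23.125: P = 3.375 + 0.2Q.
New quantity: 78.7 − 0.01Q = 3.375 + 0.2Q → Q' = 358.6905.
Overproduction ΔQ = 358.6905 − 248.5714 = 110.1191; wedge = subsidy = 23.125.
Deadweight loss = ½ × 110.1191 × 23.125 = 1273.25.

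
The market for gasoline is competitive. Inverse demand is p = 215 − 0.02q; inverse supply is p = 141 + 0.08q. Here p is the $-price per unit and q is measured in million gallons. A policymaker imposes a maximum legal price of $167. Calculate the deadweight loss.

Competitive equilibrium: 215 − 0.02q = 141 + 0.08q → q* = 740, p* = 200.2.
At the ceiling p = 167, quantity supplied = (167 − 141)/0.08 = 325.
Willingness to pay at q' = 325: 215 − 0.02·325 = 208.5.
Δq = 740 − 325 = 415; wedge = 208.5 − 167 = 41.5.
The triangle = ½ × 415 × 41.5 = $8611.25 million.

$8611.25 million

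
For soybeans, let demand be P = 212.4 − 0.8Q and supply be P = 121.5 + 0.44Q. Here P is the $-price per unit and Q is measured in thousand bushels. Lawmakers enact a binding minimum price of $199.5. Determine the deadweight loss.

$2027.23 thousand

Competitive equilibrium: 212.4 − 0.8Q = 121.5 + 0.44Q → Q* = 73.3065, P* = 153.7548.
At the floor P = 199.5, quantity demanded = (212.4 − 199.5)/0.8 = 16.125.
Sellers' marginal cost at Q' = 16.125: 121.5 + 0.44·16.125 = 128.595.
ΔQ = 73.3065 − 16.125 = 57.1815; wedge = 199.5 − 128.595 = 70.905.
Deadweight loss = ½ × 57.1815 × 70.905 = $2027.23 thousand.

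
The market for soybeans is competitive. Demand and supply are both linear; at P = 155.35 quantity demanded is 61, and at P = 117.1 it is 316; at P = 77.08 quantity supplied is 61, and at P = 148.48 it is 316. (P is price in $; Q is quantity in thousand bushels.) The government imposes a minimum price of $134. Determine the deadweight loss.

Demand slope = (117.1 − 155.35)/(316 − 61) = −0.15, so P = 164.5 − 0.15Q.
Supply slope = (148.48 − 77.08)/(316 − 61) = 0.28, so P = 60 + 0.28Q.
Competitive equilibrium: 164.5 − 0.15Q = 60 + 0.28Q → Q* = 243.0233, P* = 128.0465.
At the floor P = 134, quantity demanded = (164.5 − 134)/0.15 = 203.3333.
Sellers' marginal cost at Q' = 203.3333: 60 + 0.28·203.3333 = 116.9333.
ΔQ = 243.0233 − 203.3333 = 39.69; wedge = 134 − 116.9333 = 17.0667.
The triangle = ½ × 39.69 × 17.0667 = $338.69 thousand.

$338.69 thousand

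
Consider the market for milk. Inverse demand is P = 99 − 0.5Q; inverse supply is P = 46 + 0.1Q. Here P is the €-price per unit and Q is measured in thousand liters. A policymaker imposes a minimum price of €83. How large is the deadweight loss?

€952.03 thousand

Competitive equilibrium: 99 − 0.5Q = 46 + 0.1Q → Q* = 88.3333, P* = 54.8333.
At the floor P = 83, quantity demanded = (99 − 83)/0.5 = 32.
Sellers' marginal cost at Q' = 32: 46 + 0.1·32 = 49.2.
ΔQ = 88.3333 − 32 = 56.3333; wedge = 83 − 49.2 = 33.8.
Deadweight loss = ½ × 56.3333 × 33.8 = €952.03 thousand.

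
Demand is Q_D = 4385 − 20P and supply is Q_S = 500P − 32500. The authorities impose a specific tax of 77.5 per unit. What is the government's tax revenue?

114387.02

In inverse form: demand P = 219.25 − 0.05Q, supply P = 65 + 0.002Q.
Competitive equilibrium: 219.25 − 0.05Q = 65 + 0.002Q → Q* = 2966.3462, P* = 70.9327.
With the tax, the buyer price exceeds the seller price by 77.5: (219.25 − 0.05Q) − (65 + 0.002Q) = 77.5 → Q' = 1475.9615.
Tax revenue = 77.5 × 1475.9615 = 114387.02.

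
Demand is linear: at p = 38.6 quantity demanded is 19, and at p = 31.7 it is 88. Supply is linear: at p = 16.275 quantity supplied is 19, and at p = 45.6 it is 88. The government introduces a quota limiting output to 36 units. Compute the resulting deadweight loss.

171.01

Demand slope = (31.7 − 38.6)/(88 − 19) = −0.1, so p = 40.5 − 0.1q.
Supply slope = (45.6 − 16.275)/(88 − 19) = 0.425, so p = 8.2 + 0.425q.
Competitive equilibrium: 40.5 − 0.1q = 8.2 + 0.425q → q* = 61.5238, p* = 34.3476.
At q = 36: demand price = 40.5 − 0.1·36 = 36.9; supply price = 8.2 + 0.425·36 = 23.5.
Δq = 61.5238 − 36 = 25.5238; wedge = 36.9 − 23.5 = 13.4.
The triangle = ½ × 25.5238 × 13.4 = 171.01.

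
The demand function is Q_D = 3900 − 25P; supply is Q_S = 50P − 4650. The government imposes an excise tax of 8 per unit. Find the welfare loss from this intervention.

533.33

In inverse form: demand P = 156 − 0.04Q, supply P = 93 + 0.02Q.
Competitive equilibrium: 156 − 0.04Q = 93 + 0.02Q → Q* = 1050, P* = 114.
With the tax, the buyer price exceeds the seller price by 8: (156 − 0.04Q) − (93 + 0.02Q) = 8 → Q' = 916.6667.
ΔQ = 1050 − 916.6667 = 133.3333; the wedge equals the tax, 8.
The triangle = ½ × 133.3333 × 8 = 533.33.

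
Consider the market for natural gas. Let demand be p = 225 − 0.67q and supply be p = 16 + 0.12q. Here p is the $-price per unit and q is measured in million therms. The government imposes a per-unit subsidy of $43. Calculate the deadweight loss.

Competitive equilibrium: 225 − 0.67q = 16 + 0.12q → q* = 264.557, p* = 47.7468.
The subsidy lowers effective supply by 43: p = 0.12q − 27.
New quantity: 225 − 0.67q = 0.12q − 27 → q' = 318.9873.
Overproduction Δq = 318.9873 − 264.557 = 54.4303; wedge = subsidy = 43.
The triangle = ½ × 54.4303 × 43 = $1170.25 million.

$1170.25 million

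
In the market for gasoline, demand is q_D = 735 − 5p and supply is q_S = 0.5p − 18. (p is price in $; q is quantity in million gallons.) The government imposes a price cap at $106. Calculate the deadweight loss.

$262.73 million

In inverse form: demand p = 147 − 0.2q, supply p = 36 + 2q.
Competitive equilibrium: 147 − 0.2q = 36 + 2q → q* = 50.4545, p* = 136.9091.
At the ceiling p = 106, quantity supplied = (106 − 36)/2 = 35.
Willingness to pay at q' = 35: 147 − 0.2·35 = 140.
Δq = 50.4545 − 35 = 15.4545; wedge = 140 − 106 = 34.
The triangle = ½ × 15.4545 × 34 = $262.73 million.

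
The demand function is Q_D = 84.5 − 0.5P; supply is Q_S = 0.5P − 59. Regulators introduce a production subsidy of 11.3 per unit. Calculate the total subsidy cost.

In inverse form: demand P = 169 − 2Q, supply P = 118 + 2Q.
Competitive equilibrium: 169 − 2Q = 118 + 2Q → Q* = 12.75, P* = 143.5.
The subsidy lowers effective supply by 11.3: P = 106.7 + 2Q.
New quantity: 169 − 2Q = 106.7 + 2Q → Q' = 15.575.
Total subsidy cost = 11.3 × 15.575 = 176.

176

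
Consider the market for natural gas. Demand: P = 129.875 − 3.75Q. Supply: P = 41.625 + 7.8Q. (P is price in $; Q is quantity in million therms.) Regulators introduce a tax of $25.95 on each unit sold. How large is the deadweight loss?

Competitive equilibrium: 129.875 − 3.75Q = 41.625 + 7.8Q → Q* = 7.6407, P* = 101.2224.
With the tax, the buyer price exceeds the seller price by 25.95: (129.875 − 3.75Q) − (41.625 + 7.8Q) = 25.95 → Q' = 5.3939.
ΔQ = 7.6407 − 5.3939 = 2.2468; the wedge equals the tax, 25.95.
Welfare loss = ½ × 2.2468 × 25.95 = $29.15 million.

$29.15 million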